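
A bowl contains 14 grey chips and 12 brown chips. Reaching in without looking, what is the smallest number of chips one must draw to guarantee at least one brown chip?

15

To avoid brown chips as long as possible, exhaust the other 1 color first.
The worst case draws every non-brown chip first: 14.
The next draw is then forced to be brown, giving 14 + 1 = 15.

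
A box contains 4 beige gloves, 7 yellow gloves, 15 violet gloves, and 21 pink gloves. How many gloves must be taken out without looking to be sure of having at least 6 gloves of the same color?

Treat the 4 colors as pigeonholes.
In the worst case we take at most 5 of each color, but all 4 beige (fewer than 5), giving 4 + 5 + 5 + 5 = 19.
One more glove then forces some color to 6, so 19 + 1 = 20.

20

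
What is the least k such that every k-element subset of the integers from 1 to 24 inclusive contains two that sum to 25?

13

Partition {1, …, 24} into 12 pairs: {1,24}, {2,23}, …, {12,13}.
Choosing 12 integers — say the integers 1 through 12 — takes one from each pair and avoids the property.
Choosing 13 forces two into the same pair by pigeonhole, and those sum to 25. So 13.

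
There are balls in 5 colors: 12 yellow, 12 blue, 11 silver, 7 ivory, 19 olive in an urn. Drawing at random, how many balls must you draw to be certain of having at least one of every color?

The hardest color to obtain is ivory: we could draw every other ball first — 61 − 7 = 54 balls — without a single ivory one.
The next draw must be ivory, so 54 + 1 = 55.

55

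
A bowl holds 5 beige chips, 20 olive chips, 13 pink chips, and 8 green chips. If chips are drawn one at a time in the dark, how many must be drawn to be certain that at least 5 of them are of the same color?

Treat the 4 colors as pigeonholes.
The worst case takes 4 chips of each color without reaching 5 of any: 4 × 4 = 16.
The next chip must bring some color to 5, so 16 + 1 = 17.

17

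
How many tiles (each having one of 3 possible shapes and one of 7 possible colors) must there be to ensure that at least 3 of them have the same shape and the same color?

There are 3 × 7 = 21 (shape, color) combinations acting as pigeonholes.
With 21 × 2 = 42 tiles we could place exactly 2 in each, with no (shape, color) pair reaching 3.
One more forces some (shape, color) pair to hold 3, so 42 + 1 = 43.

43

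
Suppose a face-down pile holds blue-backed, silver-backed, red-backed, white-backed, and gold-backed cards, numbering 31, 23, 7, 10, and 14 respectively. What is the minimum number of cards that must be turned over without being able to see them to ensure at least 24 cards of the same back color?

In the worst case we take at most 23 of each back color, but all 7 red-backed, all 10 white-backed, and all 14 gold-backed (fewer than 23), giving 23 + 23 + 7 + 10 + 14 = 77.
One more card then forces some back color to 24, so 77 + 1 = 78.

78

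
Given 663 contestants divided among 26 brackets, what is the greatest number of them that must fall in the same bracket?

If each of the 26 brackets held at most 25, the total would be at most 26 × 25 = 650 < 663, a contradiction.
So at least one holds ⌈663/26⌉ = 26.

26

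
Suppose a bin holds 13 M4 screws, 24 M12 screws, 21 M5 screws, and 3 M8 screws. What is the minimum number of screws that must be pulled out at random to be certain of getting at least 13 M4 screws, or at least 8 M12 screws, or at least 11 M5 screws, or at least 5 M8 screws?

Each of the 4 sizes has its own threshold; avoid all of them simultaneously.
The worst case stops just short of every target: 12 M4, 7 M12, 10 M5, all 3 M8 — 12 + 7 + 10 + 3 = 32 screws.
One more screw must push some size to its target, so 32 + 1 = 33.

33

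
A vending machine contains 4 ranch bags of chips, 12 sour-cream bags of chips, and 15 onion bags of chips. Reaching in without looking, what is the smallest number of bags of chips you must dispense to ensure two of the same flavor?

The worst case takes 1 bag of chips of each flavor without reaching 2 of any: 3 × 1 = 3.
The next bag of chips must bring some flavor to 2, so 3 + 1 = 4.

4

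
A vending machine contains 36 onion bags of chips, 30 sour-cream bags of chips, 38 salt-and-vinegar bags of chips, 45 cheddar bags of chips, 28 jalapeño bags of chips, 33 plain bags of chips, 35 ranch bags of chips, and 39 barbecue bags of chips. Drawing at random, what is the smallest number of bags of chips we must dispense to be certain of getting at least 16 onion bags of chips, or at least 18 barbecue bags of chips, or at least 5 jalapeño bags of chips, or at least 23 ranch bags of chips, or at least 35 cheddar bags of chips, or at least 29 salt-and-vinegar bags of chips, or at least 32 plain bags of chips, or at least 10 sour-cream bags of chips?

161

Each of the 8 flavors has its own threshold; avoid all of them simultaneously.
The worst case stops just short of every target: 15 onion, 9 sour-cream, 28 salt-and-vinegar, 34 cheddar, 4 jalapeño, 31 plain, 22 ranch, 17 barbecue — 15 + 9 + 28 + 34 + 4 + 31 + 22 + 17 = 160 bags of chips.
One more bag of chips must push some flavor to its target, so 160 + 1 = 161.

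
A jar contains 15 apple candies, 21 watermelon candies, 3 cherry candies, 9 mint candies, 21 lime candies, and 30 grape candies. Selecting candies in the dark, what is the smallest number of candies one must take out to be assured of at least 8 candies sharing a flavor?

Treat the 6 flavors as pigeonholes.
In the worst case we take at most 7 of each flavor, but all 3 cherry (fewer than 7), giving 7 + 7 + 3 + 7 + 7 + 7 = 38.
One more candy then forces some flavor to 8, so 38 + 1 = 39.

39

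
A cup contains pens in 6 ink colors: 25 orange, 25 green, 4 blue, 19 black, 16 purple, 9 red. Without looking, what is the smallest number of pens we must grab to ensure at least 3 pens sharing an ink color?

13

The worst case takes 2 pens of each ink color without reaching 3 of any: 6 × 2 = 12.
The next pen must bring some ink color to 3, so 12 + 1 = 13.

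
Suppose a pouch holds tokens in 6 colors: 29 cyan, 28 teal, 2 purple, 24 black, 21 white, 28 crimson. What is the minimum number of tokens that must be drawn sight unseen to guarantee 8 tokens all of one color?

38

Treat the 6 colors as pigeonholes.
In the worst case we take at most 7 of each color, but all 2 purple (fewer than 7), giving 7 + 7 + 2 + 7 + 7 + 7 = 37.
One more token then forces some color to 8, so 37 + 1 = 38.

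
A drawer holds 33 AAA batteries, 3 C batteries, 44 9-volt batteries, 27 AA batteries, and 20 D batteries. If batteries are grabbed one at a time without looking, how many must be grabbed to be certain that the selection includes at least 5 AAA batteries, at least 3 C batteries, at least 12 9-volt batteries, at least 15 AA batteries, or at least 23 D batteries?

52

Each of the 5 types has its own threshold; avoid all of them simultaneously.
The worst case stops just short of every target: 4 AAA, 2 C, 11 9-volt, 14 AA, all 20 D — 4 + 2 + 11 + 14 + 20 = 51 batteries.
One more battery must push some type to its target, so 51 + 1 = 52.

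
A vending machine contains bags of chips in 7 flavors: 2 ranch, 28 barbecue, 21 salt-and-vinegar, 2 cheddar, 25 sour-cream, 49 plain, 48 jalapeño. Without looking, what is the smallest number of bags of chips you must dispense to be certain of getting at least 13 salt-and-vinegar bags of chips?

167

To avoid salt-and-vinegar bags of chips as long as possible, exhaust the other 6 flavors first.
The worst case draws every non-salt-and-vinegar bag of chips first: 2 + 28 + 2 + 25 + 49 + 48 = 154.
The next 13 draws are then forced to be salt-and-vinegar, giving 154 + 13 = 167.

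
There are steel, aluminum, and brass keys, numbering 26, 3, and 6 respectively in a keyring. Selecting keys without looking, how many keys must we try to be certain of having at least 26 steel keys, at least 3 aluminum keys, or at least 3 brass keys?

Each of the 3 types has its own threshold; avoid all of them simultaneously.
The worst case stops just short of every target: 25 steel, 2 aluminum, 2 brass — 25 + 2 + 2 = 29 keys.
One more key must push some type to its target, so 29 + 1 = 30.

30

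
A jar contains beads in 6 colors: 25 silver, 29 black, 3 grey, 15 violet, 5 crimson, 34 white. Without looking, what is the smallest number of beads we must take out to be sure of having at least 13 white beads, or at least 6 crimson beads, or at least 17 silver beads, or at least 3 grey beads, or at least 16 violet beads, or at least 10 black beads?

The worst case stops just short of every target: 16 silver, 9 black, 2 grey, 15 violet, 5 crimson, 12 white — 16 + 9 + 2 + 15 + 5 + 12 = 59 beads.
One more bead must push some color to its target, so 59 + 1 = 60.

60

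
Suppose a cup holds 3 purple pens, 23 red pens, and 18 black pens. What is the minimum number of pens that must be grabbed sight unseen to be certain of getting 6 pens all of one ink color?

14

Treat the 3 ink colors as pigeonholes.
In the worst case we take at most 5 of each ink color, but all 3 purple (fewer than 5), giving 3 + 5 + 5 = 13.
One more pen then forces some ink color to 6, so 13 + 1 = 14.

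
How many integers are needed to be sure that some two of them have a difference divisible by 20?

Two integers differ by a multiple of 20 exactly when they share a remainder mod 20.
There are 20 residue classes mod 20, so 20 integers can all lie in distinct classes.
One more integer must repeat a residue, giving a difference divisible by 20. So n = 20 + 1 = 21.

21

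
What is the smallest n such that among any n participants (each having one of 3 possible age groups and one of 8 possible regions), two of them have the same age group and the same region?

There are 3 × 8 = 24 (age group, region) combinations acting as pigeonholes.
With 24 participants we could place one in each, avoiding any repeat.
One more forces some (age group, region) pair to hold 2, so 24 + 1 = 25.

25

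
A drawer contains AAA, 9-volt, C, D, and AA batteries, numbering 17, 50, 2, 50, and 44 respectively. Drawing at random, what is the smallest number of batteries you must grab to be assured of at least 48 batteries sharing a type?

In the worst case we take at most 47 of each type, but all 17 AAA, all 2 C, and all 44 AA (fewer than 47), giving 17 + 47 + 2 + 47 + 44 = 157.
One more battery then forces some type to 48, so 157 + 1 = 158.

158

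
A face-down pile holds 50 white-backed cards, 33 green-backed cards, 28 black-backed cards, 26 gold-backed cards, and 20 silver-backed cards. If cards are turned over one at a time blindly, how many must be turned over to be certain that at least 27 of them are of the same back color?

In the worst case we take at most 26 of each back color, but all 20 silver-backed (fewer than 26), giving 26 + 26 + 26 + 26 + 20 = 124.
One more card then forces some back color to 27, so 124 + 1 = 125.

125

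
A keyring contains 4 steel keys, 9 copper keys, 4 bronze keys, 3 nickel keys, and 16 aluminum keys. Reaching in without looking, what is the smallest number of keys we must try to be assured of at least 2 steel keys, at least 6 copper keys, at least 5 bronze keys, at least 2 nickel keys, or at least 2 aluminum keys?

13

The worst case stops just short of every target: 1 steel, 5 copper, 4 bronze, 1 nickel, 1 aluminum — 1 + 5 + 4 + 1 + 1 = 12 keys.
One more key must push some type to its target, so 12 + 1 = 13.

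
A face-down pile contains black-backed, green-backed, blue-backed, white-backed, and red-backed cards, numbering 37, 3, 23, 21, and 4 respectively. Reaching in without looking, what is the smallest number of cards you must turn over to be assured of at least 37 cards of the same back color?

88

Treat the 5 back colors as pigeonholes.
In the worst case we take at most 36 of each back color, but all 3 green-backed, all 23 blue-backed, all 21 white-backed, and all 4 red-backed (fewer than 36), giving 36 + 3 + 23 + 21 + 4 = 87.
One more card then forces some back color to 37, so 87 + 1 = 88.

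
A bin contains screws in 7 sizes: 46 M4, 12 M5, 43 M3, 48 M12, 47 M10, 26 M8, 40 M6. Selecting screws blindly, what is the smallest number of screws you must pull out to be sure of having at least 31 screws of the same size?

In the worst case we take at most 30 of each size, but all 12 M5 and all 26 M8 (fewer than 30), giving 30 + 12 + 30 + 30 + 30 + 26 + 30 = 188.
One more screw then forces some size to 31, so 188 + 1 = 189.

189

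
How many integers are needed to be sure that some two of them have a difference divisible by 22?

23

Two integers differ by a multiple of 22 exactly when they share a remainder mod 22.
There are 22 residue classes mod 22, so 22 integers can all lie in distinct classes.
One more integer must repeat a residue, giving a difference divisible by 22. So n = 22 + 1 = 23.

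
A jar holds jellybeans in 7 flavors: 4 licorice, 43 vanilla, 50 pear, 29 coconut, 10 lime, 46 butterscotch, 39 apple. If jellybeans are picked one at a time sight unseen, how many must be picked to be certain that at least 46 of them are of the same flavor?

In the worst case we take at most 45 of each flavor, but all 4 licorice, all 43 vanilla, all 29 coconut, all 10 lime, and all 39 apple (fewer than 45), giving 4 + 43 + 45 + 29 + 10 + 45 + 39 = 215.
One more jellybean then forces some flavor to 46, so 215 + 1 = 216.

216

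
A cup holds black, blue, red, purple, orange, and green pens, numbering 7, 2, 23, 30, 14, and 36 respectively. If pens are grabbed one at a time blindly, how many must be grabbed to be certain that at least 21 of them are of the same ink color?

84

In the worst case we take at most 20 of each ink color, but all 7 black, all 2 blue, and all 14 orange (fewer than 20), giving 7 + 2 + 20 + 20 + 14 + 20 = 83.
One more pen then forces some ink color to 21, so 83 + 1 = 84.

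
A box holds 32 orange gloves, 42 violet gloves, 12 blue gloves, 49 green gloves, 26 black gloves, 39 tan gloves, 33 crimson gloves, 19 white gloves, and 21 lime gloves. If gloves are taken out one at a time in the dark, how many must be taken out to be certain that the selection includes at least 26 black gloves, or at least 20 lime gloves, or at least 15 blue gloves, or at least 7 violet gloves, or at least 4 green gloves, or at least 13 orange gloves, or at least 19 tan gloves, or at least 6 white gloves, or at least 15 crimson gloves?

The worst case stops just short of every target: 12 orange, 6 violet, all 12 blue, 3 green, 25 black, 18 tan, 14 crimson, 5 white, 19 lime — 12 + 6 + 12 + 3 + 25 + 18 + 14 + 5 + 19 = 114 gloves.
One more glove must push some color to its target, so 114 + 1 = 115.

115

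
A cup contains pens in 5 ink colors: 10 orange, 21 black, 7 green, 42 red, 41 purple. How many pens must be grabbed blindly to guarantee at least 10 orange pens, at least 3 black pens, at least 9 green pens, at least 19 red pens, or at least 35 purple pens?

The worst case stops just short of every target: 9 orange, 2 black, all 7 green, 18 red, 34 purple — 9 + 2 + 7 + 18 + 34 = 70 pens.
One more pen must push some ink color to its target, so 70 + 1 = 71.

71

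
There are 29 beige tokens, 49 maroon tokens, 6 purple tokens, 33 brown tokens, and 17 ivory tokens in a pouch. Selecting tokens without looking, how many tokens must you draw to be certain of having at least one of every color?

The hardest color to obtain is purple: we could draw every other token first — 134 − 6 = 128 tokens — without a single purple one.
The next draw must be purple, so 128 + 1 = 129.

129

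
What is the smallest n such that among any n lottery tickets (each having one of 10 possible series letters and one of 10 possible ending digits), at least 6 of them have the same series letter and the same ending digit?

501

There are 10 × 10 = 100 (series letter, ending digit) combinations acting as pigeonholes.
With 100 × 5 = 500 lottery tickets we could place exactly 5 in each, with no (series letter, ending digit) pair reaching 6.
One more forces some (series letter, ending digit) pair to hold 6, so 500 + 1 = 501.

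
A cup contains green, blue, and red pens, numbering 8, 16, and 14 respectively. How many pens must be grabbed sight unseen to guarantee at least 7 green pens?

The worst case draws every non-green pen first: 16 + 14 = 30.
The next 7 draws are then forced to be green, giving 30 + 7 = 37.

37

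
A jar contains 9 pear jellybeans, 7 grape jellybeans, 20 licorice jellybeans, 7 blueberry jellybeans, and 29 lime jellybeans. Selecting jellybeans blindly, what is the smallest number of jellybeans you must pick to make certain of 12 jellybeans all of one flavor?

46

Treat the 5 flavors as pigeonholes.
In the worst case we take at most 11 of each flavor, but all 9 pear, all 7 grape, and all 7 blueberry (fewer than 11), giving 9 + 7 + 11 + 7 + 11 = 45.
One more jellybean then forces some flavor to 12, so 45 + 1 = 46.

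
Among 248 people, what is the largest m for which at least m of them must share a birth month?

The 248 people fall into 12 months of the year.
If each of the 12 months of the year held at most 20, the total would be at most 12 × 20 = 240 < 248, a contradiction.
So at least one holds ⌈248/12⌉ = 21.

21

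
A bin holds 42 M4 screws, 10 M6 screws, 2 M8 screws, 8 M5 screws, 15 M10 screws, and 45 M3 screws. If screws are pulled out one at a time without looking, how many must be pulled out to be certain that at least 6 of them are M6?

118

To avoid M6 screws as long as possible, exhaust the other 5 sizes first.
The worst case draws every non-M6 screw first: 42 + 2 + 8 + 15 + 45 = 112.
The next 6 draws are then forced to be M6, giving 112 + 6 = 118.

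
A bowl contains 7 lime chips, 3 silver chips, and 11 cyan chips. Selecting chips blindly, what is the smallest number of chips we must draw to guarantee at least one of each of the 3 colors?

The hardest color to obtain is silver: we could draw every other chip first — 21 − 3 = 18 chips — without a single silver one.
The next draw must be silver, so 18 + 1 = 19.

19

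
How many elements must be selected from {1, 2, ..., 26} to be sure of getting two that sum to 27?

14

Partition {1, …, 26} into 13 pairs: {1,26}, {2,25}, …, {13,14}.
Choosing 13 integers — say the integers 1 through 13 — takes one from each pair and avoids the property.
Choosing 14 forces two into the same pair by pigeonhole, and those sum to 27. So 14.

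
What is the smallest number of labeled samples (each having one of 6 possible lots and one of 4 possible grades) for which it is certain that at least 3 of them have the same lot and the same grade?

There are 6 × 4 = 24 (lot, grade) combinations acting as pigeonholes.
With 24 × 2 = 48 labeled samples we could place exactly 2 in each, with no (lot, grade) pair reaching 3.
One more forces some (lot, grade) pair to hold 3, so 48 + 1 = 49.

49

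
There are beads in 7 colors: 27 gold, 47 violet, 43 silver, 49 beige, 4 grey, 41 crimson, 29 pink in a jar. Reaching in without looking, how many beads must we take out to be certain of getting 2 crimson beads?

To avoid crimson beads as long as possible, exhaust the other 6 colors first.
The worst case draws every non-crimson bead first: 27 + 47 + 43 + 49 + 4 + 29 = 199.
The next 2 draws are then forced to be crimson, giving 199 + 2 = 201.

201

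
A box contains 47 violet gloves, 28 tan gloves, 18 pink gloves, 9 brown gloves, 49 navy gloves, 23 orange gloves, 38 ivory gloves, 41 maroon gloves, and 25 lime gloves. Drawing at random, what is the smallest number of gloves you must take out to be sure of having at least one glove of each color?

270

The hardest color to obtain is brown: we could draw every other glove first — 278 − 9 = 269 gloves — without a single brown one.
The next draw must be brown, so 269 + 1 = 270.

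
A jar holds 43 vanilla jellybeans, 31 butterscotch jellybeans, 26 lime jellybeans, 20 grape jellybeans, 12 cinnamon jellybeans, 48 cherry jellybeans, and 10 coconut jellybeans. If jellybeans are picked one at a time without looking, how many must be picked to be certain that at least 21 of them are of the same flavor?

In the worst case we take at most 20 of each flavor, but all 12 cinnamon and all 10 coconut (fewer than 20), giving 20 + 20 + 20 + 20 + 12 + 20 + 10 = 122.
One more jellybean then forces some flavor to 21, so 122 + 1 = 123.

123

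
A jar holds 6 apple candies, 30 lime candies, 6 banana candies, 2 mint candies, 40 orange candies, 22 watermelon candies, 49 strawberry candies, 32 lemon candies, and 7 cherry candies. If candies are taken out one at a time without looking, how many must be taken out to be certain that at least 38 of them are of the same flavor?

In the worst case we take at most 37 of each flavor, but all 6 apple, all 30 lime, all 6 banana, all 2 mint, all 22 watermelon, all 32 lemon, and all 7 cherry (fewer than 37), giving 6 + 30 + 6 + 2 + 37 + 22 + 37 + 32 + 7 = 179.
One more candy then forces some flavor to 38, so 179 + 1 = 180.

180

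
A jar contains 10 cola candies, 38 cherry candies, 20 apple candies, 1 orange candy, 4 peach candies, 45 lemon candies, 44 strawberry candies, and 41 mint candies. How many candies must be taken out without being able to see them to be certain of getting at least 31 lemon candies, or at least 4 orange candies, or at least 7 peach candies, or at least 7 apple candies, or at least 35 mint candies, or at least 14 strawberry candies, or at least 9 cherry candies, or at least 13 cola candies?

107

The worst case stops just short of every target: all 10 cola, 8 cherry, 6 apple, all 1 orange, all 4 peach, 30 lemon, 13 strawberry, 34 mint — 10 + 8 + 6 + 1 + 4 + 30 + 13 + 34 = 106 candies.
One more candy must push some flavor to its target, so 106 + 1 = 107.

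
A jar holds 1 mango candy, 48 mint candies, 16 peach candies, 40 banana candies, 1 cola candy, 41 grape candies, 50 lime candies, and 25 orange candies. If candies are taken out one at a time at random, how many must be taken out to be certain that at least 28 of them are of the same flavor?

152

In the worst case we take at most 27 of each flavor, but all 1 mango, all 16 peach, all 1 cola, and all 25 orange (fewer than 27), giving 1 + 27 + 16 + 27 + 1 + 27 + 27 + 25 = 151.
One more candy then forces some flavor to 28, so 151 + 1 = 152.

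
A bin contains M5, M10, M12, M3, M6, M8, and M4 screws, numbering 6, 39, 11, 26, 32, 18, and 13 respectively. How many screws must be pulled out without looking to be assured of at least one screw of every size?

The hardest size to obtain is M5: we could draw every other screw first — 145 − 6 = 139 screws — without a single M5 one.
The next draw must be M5, so 139 + 1 = 140.

140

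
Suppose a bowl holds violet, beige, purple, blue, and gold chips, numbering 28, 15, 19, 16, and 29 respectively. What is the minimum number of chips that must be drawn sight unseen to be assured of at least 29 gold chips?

The worst case draws every non-gold chip first: 28 + 15 + 19 + 16 = 78.
The next 29 draws are then forced to be gold, giving 78 + 29 = 107.

107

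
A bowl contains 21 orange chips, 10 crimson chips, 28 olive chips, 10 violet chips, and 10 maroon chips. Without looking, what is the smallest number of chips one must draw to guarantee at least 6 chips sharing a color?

26

The worst case takes 5 chips of each color without reaching 6 of any: 5 × 5 = 25.
The next chip must bring some color to 6, so 25 + 1 = 26.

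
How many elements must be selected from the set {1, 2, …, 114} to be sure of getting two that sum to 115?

Partition {1, …, 114} into 57 pairs: {1,114}, {2,113}, …, {57,58}.
Choosing 57 integers — say the integers 1 through 57 — takes one from each pair and avoids the property.
Choosing 58 forces two into the same pair by pigeonhole, and those sum to 115. So 58.

58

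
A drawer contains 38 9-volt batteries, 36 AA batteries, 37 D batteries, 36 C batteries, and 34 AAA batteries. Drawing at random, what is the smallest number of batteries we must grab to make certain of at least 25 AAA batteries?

172

The worst case draws every non-AAA battery first: 38 + 36 + 37 + 36 = 147.
The next 25 draws are then forced to be AAA, giving 147 + 25 = 172.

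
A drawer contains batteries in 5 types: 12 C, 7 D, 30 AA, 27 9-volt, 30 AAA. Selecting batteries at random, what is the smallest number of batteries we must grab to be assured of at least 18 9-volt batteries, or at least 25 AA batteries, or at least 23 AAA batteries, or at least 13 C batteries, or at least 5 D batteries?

80

The worst case stops just short of every target: 12 C, 4 D, 24 AA, 17 9-volt, 22 AAA — 12 + 4 + 24 + 17 + 22 = 79 batteries.
One more battery must push some type to its target, so 79 + 1 = 80.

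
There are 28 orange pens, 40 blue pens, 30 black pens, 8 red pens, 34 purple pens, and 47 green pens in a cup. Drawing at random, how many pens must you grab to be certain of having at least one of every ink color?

180

The hardest ink color to obtain is red: we could draw every other pen first — 187 − 8 = 179 pens — without a single red one.
The next draw must be red, so 179 + 1 = 180.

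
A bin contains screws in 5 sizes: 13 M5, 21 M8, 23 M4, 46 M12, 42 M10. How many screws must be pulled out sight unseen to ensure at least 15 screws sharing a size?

In the worst case we take at most 14 of each size, but all 13 M5 (fewer than 14), giving 13 + 14 + 14 + 14 + 14 = 69.
One more screw then forces some size to 15, so 69 + 1 = 70.

70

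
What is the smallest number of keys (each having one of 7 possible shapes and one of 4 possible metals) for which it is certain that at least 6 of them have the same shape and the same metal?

141

There are 7 × 4 = 28 (shape, metal) combinations acting as pigeonholes.
With 28 × 5 = 140 keys we could place exactly 5 in each, with no (shape, metal) pair reaching 6.
One more forces some (shape, metal) pair to hold 6, so 140 + 1 = 141.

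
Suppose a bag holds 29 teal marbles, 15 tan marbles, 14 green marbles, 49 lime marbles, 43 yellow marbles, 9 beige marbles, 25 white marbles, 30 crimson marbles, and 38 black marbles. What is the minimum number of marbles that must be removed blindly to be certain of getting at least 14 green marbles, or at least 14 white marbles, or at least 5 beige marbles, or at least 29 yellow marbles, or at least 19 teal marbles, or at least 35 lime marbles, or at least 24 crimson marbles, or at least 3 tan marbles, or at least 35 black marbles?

170

Each of the 9 colors has its own threshold; avoid all of them simultaneously.
The worst case stops just short of every target: 18 teal, 2 tan, 13 green, 34 lime, 28 yellow, 4 beige, 13 white, 23 crimson, 34 black — 18 + 2 + 13 + 34 + 28 + 4 + 13 + 23 + 34 = 169 marbles.
One more marble must push some color to its target, so 169 + 1 = 170.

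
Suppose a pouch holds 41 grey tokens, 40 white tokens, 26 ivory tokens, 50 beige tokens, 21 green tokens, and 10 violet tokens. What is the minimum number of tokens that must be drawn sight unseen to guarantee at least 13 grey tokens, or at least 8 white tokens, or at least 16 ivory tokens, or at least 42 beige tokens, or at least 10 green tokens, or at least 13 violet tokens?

95

The worst case stops just short of every target: 12 grey, 7 white, 15 ivory, 41 beige, 9 green, all 10 violet — 12 + 7 + 15 + 41 + 9 + 10 = 94 tokens.
One more token must push some color to its target, so 94 + 1 = 95.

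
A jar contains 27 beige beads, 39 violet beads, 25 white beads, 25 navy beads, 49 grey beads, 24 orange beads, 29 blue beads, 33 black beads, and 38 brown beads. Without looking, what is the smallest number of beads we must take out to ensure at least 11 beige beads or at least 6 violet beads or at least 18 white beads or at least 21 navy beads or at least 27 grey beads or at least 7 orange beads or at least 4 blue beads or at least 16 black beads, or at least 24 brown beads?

Each of the 9 colors has its own threshold; avoid all of them simultaneously.
The worst case stops just short of every target: 10 beige, 5 violet, 17 white, 20 navy, 26 grey, 6 orange, 3 blue, 15 black, 23 brown — 10 + 5 + 17 + 20 + 26 + 6 + 3 + 15 + 23 = 125 beads.
One more bead must push some color to its target, so 125 + 1 = 126.

126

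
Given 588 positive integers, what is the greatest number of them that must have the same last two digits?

If each of the 100 possible two-digit endings held at most 5, the total would be at most 100 × 5 = 500 < 588, a contradiction.
So at least one holds ⌈588/100⌉ = 6.

6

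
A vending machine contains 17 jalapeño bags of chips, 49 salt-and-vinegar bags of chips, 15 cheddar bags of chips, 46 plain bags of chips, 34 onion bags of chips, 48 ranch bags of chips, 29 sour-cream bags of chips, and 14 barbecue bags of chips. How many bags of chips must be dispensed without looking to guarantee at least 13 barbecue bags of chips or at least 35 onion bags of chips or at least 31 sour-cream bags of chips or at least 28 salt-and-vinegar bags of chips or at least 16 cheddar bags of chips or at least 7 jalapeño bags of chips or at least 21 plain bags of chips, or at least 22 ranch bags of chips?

165

The worst case stops just short of every target: 6 jalapeño, 27 salt-and-vinegar, 15 cheddar, 20 plain, 34 onion, 21 ranch, all 29 sour-cream, 12 barbecue — 6 + 27 + 15 + 20 + 34 + 21 + 29 + 12 = 164 bags of chips.
One more bag of chips must push some flavor to its target, so 164 + 1 = 165.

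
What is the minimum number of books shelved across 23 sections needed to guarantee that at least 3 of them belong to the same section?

There are 23 sections acting as pigeonholes.
With 23 × 2 = 46 books we could place exactly 2 in each, with no class reaching 3.
One more forces some class to hold 3, so 46 + 1 = 47.

47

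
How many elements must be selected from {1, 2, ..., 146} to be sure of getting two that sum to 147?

74

Partition {1, …, 146} into 73 pairs: {1,146}, {2,145}, …, {73,74}.
Choosing 73 integers — say the integers 1 through 73 — takes one from each pair and avoids the property.
Choosing 74 forces two into the same pair by pigeonhole, and those sum to 147. So 74.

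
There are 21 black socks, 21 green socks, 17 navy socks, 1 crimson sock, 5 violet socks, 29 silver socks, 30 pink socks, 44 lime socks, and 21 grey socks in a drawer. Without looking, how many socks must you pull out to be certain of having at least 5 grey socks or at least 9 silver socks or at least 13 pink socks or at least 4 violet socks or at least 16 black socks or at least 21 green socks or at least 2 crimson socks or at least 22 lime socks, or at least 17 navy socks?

Each of the 9 colors has its own threshold; avoid all of them simultaneously.
The worst case stops just short of every target: 15 black, 20 green, 16 navy, 1 crimson, 3 violet, 8 silver, 12 pink, 21 lime, 4 grey — 15 + 20 + 16 + 1 + 3 + 8 + 12 + 21 + 4 = 100 socks.
One more sock must push some color to its target, so 100 + 1 = 101.

101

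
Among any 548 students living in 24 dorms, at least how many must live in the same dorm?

23

The 548 students fall into 24 dorms.
If each of the 24 dorms held at most 22, the total would be at most 24 × 22 = 528 < 548, a contradiction.
So at least one holds ⌈548/24⌉ = 23.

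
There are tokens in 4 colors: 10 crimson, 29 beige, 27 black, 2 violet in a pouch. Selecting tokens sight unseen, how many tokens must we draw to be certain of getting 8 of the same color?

In the worst case we take at most 7 of each color, but all 2 violet (fewer than 7), giving 7 + 7 + 7 + 2 = 23.
One more token then forces some color to 8, so 23 + 1 = 24.

24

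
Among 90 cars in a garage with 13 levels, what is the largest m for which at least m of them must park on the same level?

The 90 cars fall into 13 levels.
If each of the 13 levels held at most 6, the total would be at most 13 × 6 = 78 < 90, a contradiction.
So at least one holds ⌈90/13⌉ = 7.

7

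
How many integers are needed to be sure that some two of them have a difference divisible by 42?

Two integers differ by a multiple of 42 exactly when they share a remainder mod 42.
There are 42 residue classes mod 42, so 42 integers can all lie in distinct classes.
One more integer must repeat a residue, giving a difference divisible by 42. So n = 42 + 1 = 43.

43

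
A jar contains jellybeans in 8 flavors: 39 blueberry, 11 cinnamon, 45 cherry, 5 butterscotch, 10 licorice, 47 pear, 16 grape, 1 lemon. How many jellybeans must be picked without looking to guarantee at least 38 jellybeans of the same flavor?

In the worst case we take at most 37 of each flavor, but all 11 cinnamon, all 5 butterscotch, all 10 licorice, all 16 grape, and all 1 lemon (fewer than 37), giving 37 + 11 + 37 + 5 + 10 + 37 + 16 + 1 = 154.
One more jellybean then forces some flavor to 38, so 154 + 1 = 155.

155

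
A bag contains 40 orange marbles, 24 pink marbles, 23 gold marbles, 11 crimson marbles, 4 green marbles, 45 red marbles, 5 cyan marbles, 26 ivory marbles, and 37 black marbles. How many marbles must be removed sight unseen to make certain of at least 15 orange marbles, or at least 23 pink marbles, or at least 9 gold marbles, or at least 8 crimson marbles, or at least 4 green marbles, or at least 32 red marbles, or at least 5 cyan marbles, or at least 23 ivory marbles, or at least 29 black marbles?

140

Each of the 9 colors has its own threshold; avoid all of them simultaneously.
The worst case stops just short of every target: 14 orange, 22 pink, 8 gold, 7 crimson, 3 green, 31 red, 4 cyan, 22 ivory, 28 black — 14 + 22 + 8 + 7 + 3 + 31 + 4 + 22 + 28 = 139 marbles.
One more marble must push some color to its target, so 139 + 1 = 140.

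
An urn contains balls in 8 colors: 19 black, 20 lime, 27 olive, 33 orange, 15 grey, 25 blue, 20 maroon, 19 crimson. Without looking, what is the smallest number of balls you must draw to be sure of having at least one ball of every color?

164

The hardest color to obtain is grey: we could draw every other ball first — 178 − 15 = 163 balls — without a single grey one.
The next draw must be grey, so 163 + 1 = 164.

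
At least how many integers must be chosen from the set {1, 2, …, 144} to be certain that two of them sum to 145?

73

Partition {1, …, 144} into 72 pairs: {1,144}, {2,143}, …, {72,73}.
Choosing 72 integers — say the integers 1 through 72 — takes one from each pair and avoids the property.
Choosing 73 forces two into the same pair by pigeonhole, and those sum to 145. So 73.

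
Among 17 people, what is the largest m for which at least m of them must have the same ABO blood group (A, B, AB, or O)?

5

There are 4 ABO blood groups, which serve as the pigeonholes.
If each of the 4 ABO blood groups held at most 4, the total would be at most 4 × 4 = 16 < 17, a contradiction.
So at least one holds ⌈17/4⌉ = 5.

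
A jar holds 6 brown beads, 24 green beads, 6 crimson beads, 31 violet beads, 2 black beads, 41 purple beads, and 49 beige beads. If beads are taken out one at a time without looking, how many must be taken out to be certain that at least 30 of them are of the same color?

Treat the 7 colors as pigeonholes.
In the worst case we take at most 29 of each color, but all 6 brown, all 24 green, all 6 crimson, and all 2 black (fewer than 29), giving 6 + 24 + 6 + 29 + 2 + 29 + 29 = 125.
One more bead then forces some color to 30, so 125 + 1 = 126.

126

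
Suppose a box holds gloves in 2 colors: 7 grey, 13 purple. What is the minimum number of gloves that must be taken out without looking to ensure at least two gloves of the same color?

Treat the 2 colors as pigeonholes.
The worst case takes 1 glove of each color without reaching 2 of any: 2 × 1 = 2.
The next glove must bring some color to 2, so 2 + 1 = 3.

3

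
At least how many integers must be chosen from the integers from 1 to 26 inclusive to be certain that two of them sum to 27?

14

Partition {1, …, 26} into 13 pairs: {1,26}, {2,25}, …, {13,14}.
Choosing 13 integers — say the integers 1 through 13 — takes one from each pair and avoids the property.
Choosing 14 forces two into the same pair by pigeonhole, and those sum to 27. So 14.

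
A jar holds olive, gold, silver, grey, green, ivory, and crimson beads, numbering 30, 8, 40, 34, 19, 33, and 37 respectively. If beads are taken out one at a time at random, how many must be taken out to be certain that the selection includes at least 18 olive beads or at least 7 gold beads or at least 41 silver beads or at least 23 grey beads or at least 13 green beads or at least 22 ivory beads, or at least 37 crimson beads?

The worst case stops just short of every target: 17 olive, 6 gold, 40 silver, 22 grey, 12 green, 21 ivory, 36 crimson — 17 + 6 + 40 + 22 + 12 + 21 + 36 = 154 beads.
One more bead must push some color to its target, so 154 + 1 = 155.

155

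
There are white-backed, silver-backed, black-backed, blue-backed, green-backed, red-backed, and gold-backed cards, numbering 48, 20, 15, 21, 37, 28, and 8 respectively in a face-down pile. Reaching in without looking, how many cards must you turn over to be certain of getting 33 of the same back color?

157

In the worst case we take at most 32 of each back color, but all 20 silver-backed, all 15 black-backed, all 21 blue-backed, all 28 red-backed, and all 8 gold-backed (fewer than 32), giving 32 + 20 + 15 + 21 + 32 + 28 + 8 = 156.
One more card then forces some back color to 33, so 156 + 1 = 157.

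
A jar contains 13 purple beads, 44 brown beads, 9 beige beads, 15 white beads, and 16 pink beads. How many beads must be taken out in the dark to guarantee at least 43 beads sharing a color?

In the worst case we take at most 42 of each color, but all 13 purple, all 9 beige, all 15 white, and all 16 pink (fewer than 42), giving 13 + 42 + 9 + 15 + 16 = 95.
One more bead then forces some color to 43, so 95 + 1 = 96.

96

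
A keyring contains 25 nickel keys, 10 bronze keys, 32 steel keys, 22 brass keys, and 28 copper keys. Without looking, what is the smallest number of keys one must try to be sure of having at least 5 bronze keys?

The worst case draws every non-bronze key first: 25 + 32 + 22 + 28 = 107.
The next 5 draws are then forced to be bronze, giving 107 + 5 = 112.

112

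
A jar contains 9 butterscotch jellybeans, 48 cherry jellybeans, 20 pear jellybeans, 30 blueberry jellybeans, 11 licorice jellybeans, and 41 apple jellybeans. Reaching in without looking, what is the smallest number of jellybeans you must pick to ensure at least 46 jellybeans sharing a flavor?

157

Treat the 6 flavors as pigeonholes.
In the worst case we take at most 45 of each flavor, but all 9 butterscotch, all 20 pear, all 30 blueberry, all 11 licorice, and all 41 apple (fewer than 45), giving 9 + 45 + 20 + 30 + 11 + 41 = 156.
One more jellybean then forces some flavor to 46, so 156 + 1 = 157.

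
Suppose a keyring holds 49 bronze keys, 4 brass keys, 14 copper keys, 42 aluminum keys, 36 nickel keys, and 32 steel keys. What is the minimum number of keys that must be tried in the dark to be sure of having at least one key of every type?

174

The hardest type to obtain is brass: we could draw every other key first — 177 − 4 = 173 keys — without a single brass one.
The next draw must be brass, so 173 + 1 = 174.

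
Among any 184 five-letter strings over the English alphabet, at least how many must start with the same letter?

8

There are 26 possible first letters, which serve as the pigeonholes.
If each of the 26 possible first letters held at most 7, the total would be at most 26 × 7 = 182 < 184, a contradiction.
So at least one holds ⌈184/26⌉ = 8.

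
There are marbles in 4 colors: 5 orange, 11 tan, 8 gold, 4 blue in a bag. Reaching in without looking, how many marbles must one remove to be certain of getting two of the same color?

5

The worst case takes 1 marble of each color without reaching 2 of any: 4 × 1 = 4.
The next marble must bring some color to 2, so 4 + 1 = 5.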